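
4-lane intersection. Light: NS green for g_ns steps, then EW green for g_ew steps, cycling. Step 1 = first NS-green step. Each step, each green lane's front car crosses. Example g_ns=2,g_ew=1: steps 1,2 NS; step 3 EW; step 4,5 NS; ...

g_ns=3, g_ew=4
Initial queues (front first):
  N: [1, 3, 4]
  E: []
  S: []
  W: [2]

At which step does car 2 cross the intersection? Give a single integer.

Step 1 [NS]: N:car1-GO,E:wait,S:empty,W:wait | queues: N=2 E=0 S=0 W=1
Step 2 [NS]: N:car3-GO,E:wait,S:empty,W:wait | queues: N=1 E=0 S=0 W=1
Step 3 [NS]: N:car4-GO,E:wait,S:empty,W:wait | queues: N=0 E=0 S=0 W=1
Step 4 [EW]: N:wait,E:empty,S:wait,W:car2-GO | queues: N=0 E=0 S=0 W=0
Car 2 crosses at step 4

4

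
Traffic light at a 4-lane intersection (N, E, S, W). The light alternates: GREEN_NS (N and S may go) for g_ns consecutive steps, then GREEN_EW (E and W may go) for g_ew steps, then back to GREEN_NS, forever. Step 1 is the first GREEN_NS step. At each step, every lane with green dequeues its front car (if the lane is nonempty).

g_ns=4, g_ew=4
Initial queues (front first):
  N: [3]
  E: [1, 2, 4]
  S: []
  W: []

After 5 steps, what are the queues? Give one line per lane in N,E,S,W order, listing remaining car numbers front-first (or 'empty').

Step 1 [NS]: N:car3-GO,E:wait,S:empty,W:wait | queues: N=0 E=3 S=0 W=0
Step 2 [NS]: N:empty,E:wait,S:empty,W:wait | queues: N=0 E=3 S=0 W=0
Step 3 [NS]: N:empty,E:wait,S:empty,W:wait | queues: N=0 E=3 S=0 W=0
Step 4 [NS]: N:empty,E:wait,S:empty,W:wait | queues: N=0 E=3 S=0 W=0
Step 5 [EW]: N:wait,E:car1-GO,S:wait,W:empty | queues: N=0 E=2 S=0 W=0

N: empty
E: 2 4
S: empty
W: empty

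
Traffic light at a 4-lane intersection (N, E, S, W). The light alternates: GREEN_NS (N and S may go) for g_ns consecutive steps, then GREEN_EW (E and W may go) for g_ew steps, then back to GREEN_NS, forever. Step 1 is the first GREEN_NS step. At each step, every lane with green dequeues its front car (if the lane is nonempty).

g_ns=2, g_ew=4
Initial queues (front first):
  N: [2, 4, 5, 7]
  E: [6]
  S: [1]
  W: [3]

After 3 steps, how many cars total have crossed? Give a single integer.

Step 1 [NS]: N:car2-GO,E:wait,S:car1-GO,W:wait | queues: N=3 E=1 S=0 W=1
Step 2 [NS]: N:car4-GO,E:wait,S:empty,W:wait | queues: N=2 E=1 S=0 W=1
Step 3 [EW]: N:wait,E:car6-GO,S:wait,W:car3-GO | queues: N=2 E=0 S=0 W=0
Cars crossed by step 3: 5

Answer: 5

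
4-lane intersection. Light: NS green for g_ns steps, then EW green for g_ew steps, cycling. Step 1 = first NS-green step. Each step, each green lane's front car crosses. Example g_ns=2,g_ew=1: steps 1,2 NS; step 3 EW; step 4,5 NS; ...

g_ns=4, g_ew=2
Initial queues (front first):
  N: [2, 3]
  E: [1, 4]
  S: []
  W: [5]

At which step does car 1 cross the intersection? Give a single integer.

Step 1 [NS]: N:car2-GO,E:wait,S:empty,W:wait | queues: N=1 E=2 S=0 W=1
Step 2 [NS]: N:car3-GO,E:wait,S:empty,W:wait | queues: N=0 E=2 S=0 W=1
Step 3 [NS]: N:empty,E:wait,S:empty,W:wait | queues: N=0 E=2 S=0 W=1
Step 4 [NS]: N:empty,E:wait,S:empty,W:wait | queues: N=0 E=2 S=0 W=1
Step 5 [EW]: N:wait,E:car1-GO,S:wait,W:car5-GO | queues: N=0 E=1 S=0 W=0
Step 6 [EW]: N:wait,E:car4-GO,S:wait,W:empty | queues: N=0 E=0 S=0 W=0
Car 1 crosses at step 5

5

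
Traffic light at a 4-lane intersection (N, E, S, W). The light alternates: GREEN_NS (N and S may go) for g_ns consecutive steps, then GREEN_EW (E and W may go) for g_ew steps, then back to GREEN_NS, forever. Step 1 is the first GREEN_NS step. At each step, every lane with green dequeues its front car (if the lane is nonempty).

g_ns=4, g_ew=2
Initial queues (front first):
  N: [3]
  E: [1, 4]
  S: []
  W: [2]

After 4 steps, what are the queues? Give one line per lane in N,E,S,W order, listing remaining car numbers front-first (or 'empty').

Step 1 [NS]: N:car3-GO,E:wait,S:empty,W:wait | queues: N=0 E=2 S=0 W=1
Step 2 [NS]: N:empty,E:wait,S:empty,W:wait | queues: N=0 E=2 S=0 W=1
Step 3 [NS]: N:empty,E:wait,S:empty,W:wait | queues: N=0 E=2 S=0 W=1
Step 4 [NS]: N:empty,E:wait,S:empty,W:wait | queues: N=0 E=2 S=0 W=1

N: empty
E: 1 4
S: empty
W: 2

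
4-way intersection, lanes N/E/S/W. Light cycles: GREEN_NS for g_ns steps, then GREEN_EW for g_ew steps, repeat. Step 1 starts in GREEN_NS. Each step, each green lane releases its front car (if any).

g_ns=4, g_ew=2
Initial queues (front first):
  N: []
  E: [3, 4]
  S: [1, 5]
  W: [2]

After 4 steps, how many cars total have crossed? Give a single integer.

Answer: 2

Derivation:
Step 1 [NS]: N:empty,E:wait,S:car1-GO,W:wait | queues: N=0 E=2 S=1 W=1
Step 2 [NS]: N:empty,E:wait,S:car5-GO,W:wait | queues: N=0 E=2 S=0 W=1
Step 3 [NS]: N:empty,E:wait,S:empty,W:wait | queues: N=0 E=2 S=0 W=1
Step 4 [NS]: N:empty,E:wait,S:empty,W:wait | queues: N=0 E=2 S=0 W=1
Cars crossed by step 4: 2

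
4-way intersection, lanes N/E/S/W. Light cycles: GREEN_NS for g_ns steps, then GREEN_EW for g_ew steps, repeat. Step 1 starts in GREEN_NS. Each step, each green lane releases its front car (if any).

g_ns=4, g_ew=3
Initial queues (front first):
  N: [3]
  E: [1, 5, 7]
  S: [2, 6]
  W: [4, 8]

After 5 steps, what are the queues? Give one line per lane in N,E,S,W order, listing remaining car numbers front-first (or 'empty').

Step 1 [NS]: N:car3-GO,E:wait,S:car2-GO,W:wait | queues: N=0 E=3 S=1 W=2
Step 2 [NS]: N:empty,E:wait,S:car6-GO,W:wait | queues: N=0 E=3 S=0 W=2
Step 3 [NS]: N:empty,E:wait,S:empty,W:wait | queues: N=0 E=3 S=0 W=2
Step 4 [NS]: N:empty,E:wait,S:empty,W:wait | queues: N=0 E=3 S=0 W=2
Step 5 [EW]: N:wait,E:car1-GO,S:wait,W:car4-GO | queues: N=0 E=2 S=0 W=1

N: empty
E: 5 7
S: empty
W: 8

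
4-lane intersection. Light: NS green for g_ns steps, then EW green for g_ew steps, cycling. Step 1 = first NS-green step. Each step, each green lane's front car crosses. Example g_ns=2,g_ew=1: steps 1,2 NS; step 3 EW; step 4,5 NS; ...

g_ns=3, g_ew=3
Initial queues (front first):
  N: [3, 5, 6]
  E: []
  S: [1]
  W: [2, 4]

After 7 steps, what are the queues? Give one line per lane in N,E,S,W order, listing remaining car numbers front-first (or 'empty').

Step 1 [NS]: N:car3-GO,E:wait,S:car1-GO,W:wait | queues: N=2 E=0 S=0 W=2
Step 2 [NS]: N:car5-GO,E:wait,S:empty,W:wait | queues: N=1 E=0 S=0 W=2
Step 3 [NS]: N:car6-GO,E:wait,S:empty,W:wait | queues: N=0 E=0 S=0 W=2
Step 4 [EW]: N:wait,E:empty,S:wait,W:car2-GO | queues: N=0 E=0 S=0 W=1
Step 5 [EW]: N:wait,E:empty,S:wait,W:car4-GO | queues: N=0 E=0 S=0 W=0

N: empty
E: empty
S: empty
W: empty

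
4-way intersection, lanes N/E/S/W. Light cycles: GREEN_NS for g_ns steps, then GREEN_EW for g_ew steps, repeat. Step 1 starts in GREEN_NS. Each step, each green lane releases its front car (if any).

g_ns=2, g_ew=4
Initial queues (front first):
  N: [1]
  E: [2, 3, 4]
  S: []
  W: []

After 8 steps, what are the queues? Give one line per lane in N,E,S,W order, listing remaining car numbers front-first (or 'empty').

Step 1 [NS]: N:car1-GO,E:wait,S:empty,W:wait | queues: N=0 E=3 S=0 W=0
Step 2 [NS]: N:empty,E:wait,S:empty,W:wait | queues: N=0 E=3 S=0 W=0
Step 3 [EW]: N:wait,E:car2-GO,S:wait,W:empty | queues: N=0 E=2 S=0 W=0
Step 4 [EW]: N:wait,E:car3-GO,S:wait,W:empty | queues: N=0 E=1 S=0 W=0
Step 5 [EW]: N:wait,E:car4-GO,S:wait,W:empty | queues: N=0 E=0 S=0 W=0

N: empty
E: empty
S: empty
W: empty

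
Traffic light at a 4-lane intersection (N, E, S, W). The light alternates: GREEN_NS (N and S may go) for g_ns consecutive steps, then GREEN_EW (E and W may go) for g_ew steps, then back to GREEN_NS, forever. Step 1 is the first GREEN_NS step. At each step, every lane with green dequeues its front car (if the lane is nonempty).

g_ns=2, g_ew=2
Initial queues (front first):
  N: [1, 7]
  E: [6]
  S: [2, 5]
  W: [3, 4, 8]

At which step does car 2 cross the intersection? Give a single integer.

Step 1 [NS]: N:car1-GO,E:wait,S:car2-GO,W:wait | queues: N=1 E=1 S=1 W=3
Step 2 [NS]: N:car7-GO,E:wait,S:car5-GO,W:wait | queues: N=0 E=1 S=0 W=3
Step 3 [EW]: N:wait,E:car6-GO,S:wait,W:car3-GO | queues: N=0 E=0 S=0 W=2
Step 4 [EW]: N:wait,E:empty,S:wait,W:car4-GO | queues: N=0 E=0 S=0 W=1
Step 5 [NS]: N:empty,E:wait,S:empty,W:wait | queues: N=0 E=0 S=0 W=1
Step 6 [NS]: N:empty,E:wait,S:empty,W:wait | queues: N=0 E=0 S=0 W=1
Step 7 [EW]: N:wait,E:empty,S:wait,W:car8-GO | queues: N=0 E=0 S=0 W=0
Car 2 crosses at step 1

1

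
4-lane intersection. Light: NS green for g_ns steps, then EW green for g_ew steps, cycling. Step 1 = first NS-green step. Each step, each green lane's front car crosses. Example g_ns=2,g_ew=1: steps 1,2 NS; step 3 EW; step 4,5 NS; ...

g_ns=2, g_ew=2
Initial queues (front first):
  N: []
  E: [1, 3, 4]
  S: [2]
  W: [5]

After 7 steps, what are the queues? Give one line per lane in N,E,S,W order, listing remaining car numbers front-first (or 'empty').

Step 1 [NS]: N:empty,E:wait,S:car2-GO,W:wait | queues: N=0 E=3 S=0 W=1
Step 2 [NS]: N:empty,E:wait,S:empty,W:wait | queues: N=0 E=3 S=0 W=1
Step 3 [EW]: N:wait,E:car1-GO,S:wait,W:car5-GO | queues: N=0 E=2 S=0 W=0
Step 4 [EW]: N:wait,E:car3-GO,S:wait,W:empty | queues: N=0 E=1 S=0 W=0
Step 5 [NS]: N:empty,E:wait,S:empty,W:wait | queues: N=0 E=1 S=0 W=0
Step 6 [NS]: N:empty,E:wait,S:empty,W:wait | queues: N=0 E=1 S=0 W=0
Step 7 [EW]: N:wait,E:car4-GO,S:wait,W:empty | queues: N=0 E=0 S=0 W=0

N: empty
E: empty
S: empty
W: empty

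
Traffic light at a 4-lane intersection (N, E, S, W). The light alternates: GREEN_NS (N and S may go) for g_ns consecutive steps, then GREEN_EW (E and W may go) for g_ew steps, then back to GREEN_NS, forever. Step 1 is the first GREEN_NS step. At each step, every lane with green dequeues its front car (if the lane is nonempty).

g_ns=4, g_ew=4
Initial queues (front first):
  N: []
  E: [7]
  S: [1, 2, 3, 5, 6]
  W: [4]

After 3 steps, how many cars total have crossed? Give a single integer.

Step 1 [NS]: N:empty,E:wait,S:car1-GO,W:wait | queues: N=0 E=1 S=4 W=1
Step 2 [NS]: N:empty,E:wait,S:car2-GO,W:wait | queues: N=0 E=1 S=3 W=1
Step 3 [NS]: N:empty,E:wait,S:car3-GO,W:wait | queues: N=0 E=1 S=2 W=1
Cars crossed by step 3: 3

Answer: 3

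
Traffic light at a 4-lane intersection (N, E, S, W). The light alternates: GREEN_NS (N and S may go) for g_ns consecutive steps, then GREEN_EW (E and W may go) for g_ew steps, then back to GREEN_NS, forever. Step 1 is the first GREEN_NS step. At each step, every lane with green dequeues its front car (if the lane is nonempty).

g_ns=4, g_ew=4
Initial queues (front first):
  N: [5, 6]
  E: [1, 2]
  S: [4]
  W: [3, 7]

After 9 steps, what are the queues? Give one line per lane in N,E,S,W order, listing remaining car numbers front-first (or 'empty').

Step 1 [NS]: N:car5-GO,E:wait,S:car4-GO,W:wait | queues: N=1 E=2 S=0 W=2
Step 2 [NS]: N:car6-GO,E:wait,S:empty,W:wait | queues: N=0 E=2 S=0 W=2
Step 3 [NS]: N:empty,E:wait,S:empty,W:wait | queues: N=0 E=2 S=0 W=2
Step 4 [NS]: N:empty,E:wait,S:empty,W:wait | queues: N=0 E=2 S=0 W=2
Step 5 [EW]: N:wait,E:car1-GO,S:wait,W:car3-GO | queues: N=0 E=1 S=0 W=1
Step 6 [EW]: N:wait,E:car2-GO,S:wait,W:car7-GO | queues: N=0 E=0 S=0 W=0

N: empty
E: empty
S: empty
W: empty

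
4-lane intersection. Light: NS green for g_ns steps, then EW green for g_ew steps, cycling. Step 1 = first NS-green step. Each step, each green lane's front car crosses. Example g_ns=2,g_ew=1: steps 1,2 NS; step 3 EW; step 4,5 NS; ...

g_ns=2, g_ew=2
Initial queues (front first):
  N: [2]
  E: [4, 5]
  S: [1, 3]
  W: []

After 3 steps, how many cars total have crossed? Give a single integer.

Step 1 [NS]: N:car2-GO,E:wait,S:car1-GO,W:wait | queues: N=0 E=2 S=1 W=0
Step 2 [NS]: N:empty,E:wait,S:car3-GO,W:wait | queues: N=0 E=2 S=0 W=0
Step 3 [EW]: N:wait,E:car4-GO,S:wait,W:empty | queues: N=0 E=1 S=0 W=0
Cars crossed by step 3: 4

Answer: 4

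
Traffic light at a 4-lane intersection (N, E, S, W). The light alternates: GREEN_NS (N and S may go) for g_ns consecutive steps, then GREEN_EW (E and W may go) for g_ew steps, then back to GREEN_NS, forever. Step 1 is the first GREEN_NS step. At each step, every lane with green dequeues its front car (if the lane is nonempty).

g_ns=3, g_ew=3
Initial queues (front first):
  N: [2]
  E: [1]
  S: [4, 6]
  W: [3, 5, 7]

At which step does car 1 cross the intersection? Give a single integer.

Step 1 [NS]: N:car2-GO,E:wait,S:car4-GO,W:wait | queues: N=0 E=1 S=1 W=3
Step 2 [NS]: N:empty,E:wait,S:car6-GO,W:wait | queues: N=0 E=1 S=0 W=3
Step 3 [NS]: N:empty,E:wait,S:empty,W:wait | queues: N=0 E=1 S=0 W=3
Step 4 [EW]: N:wait,E:car1-GO,S:wait,W:car3-GO | queues: N=0 E=0 S=0 W=2
Step 5 [EW]: N:wait,E:empty,S:wait,W:car5-GO | queues: N=0 E=0 S=0 W=1
Step 6 [EW]: N:wait,E:empty,S:wait,W:car7-GO | queues: N=0 E=0 S=0 W=0
Car 1 crosses at step 4

4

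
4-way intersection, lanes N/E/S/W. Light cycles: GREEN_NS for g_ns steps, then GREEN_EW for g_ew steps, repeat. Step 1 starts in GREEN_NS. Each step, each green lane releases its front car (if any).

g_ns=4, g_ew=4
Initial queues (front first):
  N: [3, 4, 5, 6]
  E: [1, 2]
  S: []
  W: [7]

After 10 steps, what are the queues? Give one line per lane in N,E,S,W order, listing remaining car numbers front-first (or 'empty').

Step 1 [NS]: N:car3-GO,E:wait,S:empty,W:wait | queues: N=3 E=2 S=0 W=1
Step 2 [NS]: N:car4-GO,E:wait,S:empty,W:wait | queues: N=2 E=2 S=0 W=1
Step 3 [NS]: N:car5-GO,E:wait,S:empty,W:wait | queues: N=1 E=2 S=0 W=1
Step 4 [NS]: N:car6-GO,E:wait,S:empty,W:wait | queues: N=0 E=2 S=0 W=1
Step 5 [EW]: N:wait,E:car1-GO,S:wait,W:car7-GO | queues: N=0 E=1 S=0 W=0
Step 6 [EW]: N:wait,E:car2-GO,S:wait,W:empty | queues: N=0 E=0 S=0 W=0

N: empty
E: empty
S: empty
W: empty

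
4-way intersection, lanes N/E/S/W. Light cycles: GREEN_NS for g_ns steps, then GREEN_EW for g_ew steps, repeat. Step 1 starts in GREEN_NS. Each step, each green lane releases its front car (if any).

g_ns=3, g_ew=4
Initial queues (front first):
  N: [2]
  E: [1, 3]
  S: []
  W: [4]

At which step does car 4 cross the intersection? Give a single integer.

Step 1 [NS]: N:car2-GO,E:wait,S:empty,W:wait | queues: N=0 E=2 S=0 W=1
Step 2 [NS]: N:empty,E:wait,S:empty,W:wait | queues: N=0 E=2 S=0 W=1
Step 3 [NS]: N:empty,E:wait,S:empty,W:wait | queues: N=0 E=2 S=0 W=1
Step 4 [EW]: N:wait,E:car1-GO,S:wait,W:car4-GO | queues: N=0 E=1 S=0 W=0
Step 5 [EW]: N:wait,E:car3-GO,S:wait,W:empty | queues: N=0 E=0 S=0 W=0
Car 4 crosses at step 4

4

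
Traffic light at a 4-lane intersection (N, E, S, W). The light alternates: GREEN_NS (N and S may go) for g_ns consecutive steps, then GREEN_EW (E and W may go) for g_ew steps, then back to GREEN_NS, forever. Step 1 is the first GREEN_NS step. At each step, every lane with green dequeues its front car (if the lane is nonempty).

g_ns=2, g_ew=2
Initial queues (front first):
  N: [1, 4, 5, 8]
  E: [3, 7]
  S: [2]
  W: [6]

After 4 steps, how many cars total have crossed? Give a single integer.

Step 1 [NS]: N:car1-GO,E:wait,S:car2-GO,W:wait | queues: N=3 E=2 S=0 W=1
Step 2 [NS]: N:car4-GO,E:wait,S:empty,W:wait | queues: N=2 E=2 S=0 W=1
Step 3 [EW]: N:wait,E:car3-GO,S:wait,W:car6-GO | queues: N=2 E=1 S=0 W=0
Step 4 [EW]: N:wait,E:car7-GO,S:wait,W:empty | queues: N=2 E=0 S=0 W=0
Cars crossed by step 4: 6

Answer: 6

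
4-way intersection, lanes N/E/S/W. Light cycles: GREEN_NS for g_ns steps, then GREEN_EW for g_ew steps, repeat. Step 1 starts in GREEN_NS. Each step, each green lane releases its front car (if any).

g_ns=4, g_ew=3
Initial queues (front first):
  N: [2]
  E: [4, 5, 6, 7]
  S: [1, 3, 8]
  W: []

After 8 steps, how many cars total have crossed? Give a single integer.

Step 1 [NS]: N:car2-GO,E:wait,S:car1-GO,W:wait | queues: N=0 E=4 S=2 W=0
Step 2 [NS]: N:empty,E:wait,S:car3-GO,W:wait | queues: N=0 E=4 S=1 W=0
Step 3 [NS]: N:empty,E:wait,S:car8-GO,W:wait | queues: N=0 E=4 S=0 W=0
Step 4 [NS]: N:empty,E:wait,S:empty,W:wait | queues: N=0 E=4 S=0 W=0
Step 5 [EW]: N:wait,E:car4-GO,S:wait,W:empty | queues: N=0 E=3 S=0 W=0
Step 6 [EW]: N:wait,E:car5-GO,S:wait,W:empty | queues: N=0 E=2 S=0 W=0
Step 7 [EW]: N:wait,E:car6-GO,S:wait,W:empty | queues: N=0 E=1 S=0 W=0
Step 8 [NS]: N:empty,E:wait,S:empty,W:wait | queues: N=0 E=1 S=0 W=0
Cars crossed by step 8: 7

Answer: 7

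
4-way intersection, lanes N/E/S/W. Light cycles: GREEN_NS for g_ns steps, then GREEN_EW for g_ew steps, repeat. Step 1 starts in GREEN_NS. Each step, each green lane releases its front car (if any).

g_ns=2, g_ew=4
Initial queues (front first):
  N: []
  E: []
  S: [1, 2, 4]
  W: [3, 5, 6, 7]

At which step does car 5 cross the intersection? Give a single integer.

Step 1 [NS]: N:empty,E:wait,S:car1-GO,W:wait | queues: N=0 E=0 S=2 W=4
Step 2 [NS]: N:empty,E:wait,S:car2-GO,W:wait | queues: N=0 E=0 S=1 W=4
Step 3 [EW]: N:wait,E:empty,S:wait,W:car3-GO | queues: N=0 E=0 S=1 W=3
Step 4 [EW]: N:wait,E:empty,S:wait,W:car5-GO | queues: N=0 E=0 S=1 W=2
Step 5 [EW]: N:wait,E:empty,S:wait,W:car6-GO | queues: N=0 E=0 S=1 W=1
Step 6 [EW]: N:wait,E:empty,S:wait,W:car7-GO | queues: N=0 E=0 S=1 W=0
Step 7 [NS]: N:empty,E:wait,S:car4-GO,W:wait | queues: N=0 E=0 S=0 W=0
Car 5 crosses at step 4

4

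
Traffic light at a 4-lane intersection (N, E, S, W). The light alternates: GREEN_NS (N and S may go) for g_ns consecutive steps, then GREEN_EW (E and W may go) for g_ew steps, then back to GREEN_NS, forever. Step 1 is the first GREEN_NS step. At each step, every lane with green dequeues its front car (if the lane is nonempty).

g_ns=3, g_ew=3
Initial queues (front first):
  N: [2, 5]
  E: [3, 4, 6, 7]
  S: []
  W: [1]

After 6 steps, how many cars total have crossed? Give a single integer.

Answer: 6

Derivation:
Step 1 [NS]: N:car2-GO,E:wait,S:empty,W:wait | queues: N=1 E=4 S=0 W=1
Step 2 [NS]: N:car5-GO,E:wait,S:empty,W:wait | queues: N=0 E=4 S=0 W=1
Step 3 [NS]: N:empty,E:wait,S:empty,W:wait | queues: N=0 E=4 S=0 W=1
Step 4 [EW]: N:wait,E:car3-GO,S:wait,W:car1-GO | queues: N=0 E=3 S=0 W=0
Step 5 [EW]: N:wait,E:car4-GO,S:wait,W:empty | queues: N=0 E=2 S=0 W=0
Step 6 [EW]: N:wait,E:car6-GO,S:wait,W:empty | queues: N=0 E=1 S=0 W=0
Cars crossed by step 6: 6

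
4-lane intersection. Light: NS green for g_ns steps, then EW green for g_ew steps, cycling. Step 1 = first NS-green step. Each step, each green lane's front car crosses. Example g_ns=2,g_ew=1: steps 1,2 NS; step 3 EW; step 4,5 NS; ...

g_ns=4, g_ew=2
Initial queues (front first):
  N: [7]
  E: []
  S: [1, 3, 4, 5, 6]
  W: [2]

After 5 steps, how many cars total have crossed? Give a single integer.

Step 1 [NS]: N:car7-GO,E:wait,S:car1-GO,W:wait | queues: N=0 E=0 S=4 W=1
Step 2 [NS]: N:empty,E:wait,S:car3-GO,W:wait | queues: N=0 E=0 S=3 W=1
Step 3 [NS]: N:empty,E:wait,S:car4-GO,W:wait | queues: N=0 E=0 S=2 W=1
Step 4 [NS]: N:empty,E:wait,S:car5-GO,W:wait | queues: N=0 E=0 S=1 W=1
Step 5 [EW]: N:wait,E:empty,S:wait,W:car2-GO | queues: N=0 E=0 S=1 W=0
Cars crossed by step 5: 6

Answer: 6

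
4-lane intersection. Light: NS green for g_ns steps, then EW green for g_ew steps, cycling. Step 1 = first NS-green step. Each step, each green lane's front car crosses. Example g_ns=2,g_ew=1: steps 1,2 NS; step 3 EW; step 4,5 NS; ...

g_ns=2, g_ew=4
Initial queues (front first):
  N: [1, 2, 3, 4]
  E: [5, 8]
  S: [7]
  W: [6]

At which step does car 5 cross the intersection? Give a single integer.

Step 1 [NS]: N:car1-GO,E:wait,S:car7-GO,W:wait | queues: N=3 E=2 S=0 W=1
Step 2 [NS]: N:car2-GO,E:wait,S:empty,W:wait | queues: N=2 E=2 S=0 W=1
Step 3 [EW]: N:wait,E:car5-GO,S:wait,W:car6-GO | queues: N=2 E=1 S=0 W=0
Step 4 [EW]: N:wait,E:car8-GO,S:wait,W:empty | queues: N=2 E=0 S=0 W=0
Step 5 [EW]: N:wait,E:empty,S:wait,W:empty | queues: N=2 E=0 S=0 W=0
Step 6 [EW]: N:wait,E:empty,S:wait,W:empty | queues: N=2 E=0 S=0 W=0
Step 7 [NS]: N:car3-GO,E:wait,S:empty,W:wait | queues: N=1 E=0 S=0 W=0
Step 8 [NS]: N:car4-GO,E:wait,S:empty,W:wait | queues: N=0 E=0 S=0 W=0
Car 5 crosses at step 3

3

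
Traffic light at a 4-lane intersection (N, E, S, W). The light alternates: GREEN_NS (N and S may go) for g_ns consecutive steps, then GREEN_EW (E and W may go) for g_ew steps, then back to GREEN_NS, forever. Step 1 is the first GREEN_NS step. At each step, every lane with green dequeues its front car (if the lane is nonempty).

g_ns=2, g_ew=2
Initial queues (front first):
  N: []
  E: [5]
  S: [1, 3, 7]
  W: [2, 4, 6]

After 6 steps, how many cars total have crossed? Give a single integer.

Answer: 6

Derivation:
Step 1 [NS]: N:empty,E:wait,S:car1-GO,W:wait | queues: N=0 E=1 S=2 W=3
Step 2 [NS]: N:empty,E:wait,S:car3-GO,W:wait | queues: N=0 E=1 S=1 W=3
Step 3 [EW]: N:wait,E:car5-GO,S:wait,W:car2-GO | queues: N=0 E=0 S=1 W=2
Step 4 [EW]: N:wait,E:empty,S:wait,W:car4-GO | queues: N=0 E=0 S=1 W=1
Step 5 [NS]: N:empty,E:wait,S:car7-GO,W:wait | queues: N=0 E=0 S=0 W=1
Step 6 [NS]: N:empty,E:wait,S:empty,W:wait | queues: N=0 E=0 S=0 W=1
Cars crossed by step 6: 6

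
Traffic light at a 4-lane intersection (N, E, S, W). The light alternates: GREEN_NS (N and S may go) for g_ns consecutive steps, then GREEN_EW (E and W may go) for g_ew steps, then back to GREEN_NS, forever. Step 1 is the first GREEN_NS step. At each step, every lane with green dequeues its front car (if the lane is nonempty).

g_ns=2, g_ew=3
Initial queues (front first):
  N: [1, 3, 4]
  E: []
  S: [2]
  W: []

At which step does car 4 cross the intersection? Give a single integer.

Step 1 [NS]: N:car1-GO,E:wait,S:car2-GO,W:wait | queues: N=2 E=0 S=0 W=0
Step 2 [NS]: N:car3-GO,E:wait,S:empty,W:wait | queues: N=1 E=0 S=0 W=0
Step 3 [EW]: N:wait,E:empty,S:wait,W:empty | queues: N=1 E=0 S=0 W=0
Step 4 [EW]: N:wait,E:empty,S:wait,W:empty | queues: N=1 E=0 S=0 W=0
Step 5 [EW]: N:wait,E:empty,S:wait,W:empty | queues: N=1 E=0 S=0 W=0
Step 6 [NS]: N:car4-GO,E:wait,S:empty,W:wait | queues: N=0 E=0 S=0 W=0
Car 4 crosses at step 6

6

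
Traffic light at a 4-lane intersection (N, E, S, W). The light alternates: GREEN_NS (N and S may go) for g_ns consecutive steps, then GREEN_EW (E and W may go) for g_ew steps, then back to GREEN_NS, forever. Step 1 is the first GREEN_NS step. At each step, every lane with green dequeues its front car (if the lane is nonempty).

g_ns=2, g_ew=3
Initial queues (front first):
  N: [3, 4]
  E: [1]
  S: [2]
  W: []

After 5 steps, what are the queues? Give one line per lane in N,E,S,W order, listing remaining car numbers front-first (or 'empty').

Step 1 [NS]: N:car3-GO,E:wait,S:car2-GO,W:wait | queues: N=1 E=1 S=0 W=0
Step 2 [NS]: N:car4-GO,E:wait,S:empty,W:wait | queues: N=0 E=1 S=0 W=0
Step 3 [EW]: N:wait,E:car1-GO,S:wait,W:empty | queues: N=0 E=0 S=0 W=0

N: empty
E: empty
S: empty
W: empty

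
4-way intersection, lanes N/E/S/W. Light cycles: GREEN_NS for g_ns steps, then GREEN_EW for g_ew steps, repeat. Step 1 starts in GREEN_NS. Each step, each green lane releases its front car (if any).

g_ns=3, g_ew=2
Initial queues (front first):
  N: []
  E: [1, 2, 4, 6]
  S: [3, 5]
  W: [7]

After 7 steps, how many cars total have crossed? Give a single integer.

Answer: 5

Derivation:
Step 1 [NS]: N:empty,E:wait,S:car3-GO,W:wait | queues: N=0 E=4 S=1 W=1
Step 2 [NS]: N:empty,E:wait,S:car5-GO,W:wait | queues: N=0 E=4 S=0 W=1
Step 3 [NS]: N:empty,E:wait,S:empty,W:wait | queues: N=0 E=4 S=0 W=1
Step 4 [EW]: N:wait,E:car1-GO,S:wait,W:car7-GO | queues: N=0 E=3 S=0 W=0
Step 5 [EW]: N:wait,E:car2-GO,S:wait,W:empty | queues: N=0 E=2 S=0 W=0
Step 6 [NS]: N:empty,E:wait,S:empty,W:wait | queues: N=0 E=2 S=0 W=0
Step 7 [NS]: N:empty,E:wait,S:empty,W:wait | queues: N=0 E=2 S=0 W=0
Cars crossed by step 7: 5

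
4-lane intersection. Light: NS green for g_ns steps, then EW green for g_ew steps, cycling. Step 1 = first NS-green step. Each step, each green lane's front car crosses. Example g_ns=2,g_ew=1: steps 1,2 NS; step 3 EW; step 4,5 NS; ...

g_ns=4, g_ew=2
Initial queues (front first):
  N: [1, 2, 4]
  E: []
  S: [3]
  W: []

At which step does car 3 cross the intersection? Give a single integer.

Step 1 [NS]: N:car1-GO,E:wait,S:car3-GO,W:wait | queues: N=2 E=0 S=0 W=0
Step 2 [NS]: N:car2-GO,E:wait,S:empty,W:wait | queues: N=1 E=0 S=0 W=0
Step 3 [NS]: N:car4-GO,E:wait,S:empty,W:wait | queues: N=0 E=0 S=0 W=0
Car 3 crosses at step 1

1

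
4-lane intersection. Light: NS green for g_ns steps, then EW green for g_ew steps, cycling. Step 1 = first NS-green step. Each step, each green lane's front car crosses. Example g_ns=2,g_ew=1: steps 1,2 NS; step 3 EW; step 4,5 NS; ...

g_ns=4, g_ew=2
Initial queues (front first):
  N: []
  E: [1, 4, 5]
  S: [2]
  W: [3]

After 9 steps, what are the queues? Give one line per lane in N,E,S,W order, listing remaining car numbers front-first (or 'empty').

Step 1 [NS]: N:empty,E:wait,S:car2-GO,W:wait | queues: N=0 E=3 S=0 W=1
Step 2 [NS]: N:empty,E:wait,S:empty,W:wait | queues: N=0 E=3 S=0 W=1
Step 3 [NS]: N:empty,E:wait,S:empty,W:wait | queues: N=0 E=3 S=0 W=1
Step 4 [NS]: N:empty,E:wait,S:empty,W:wait | queues: N=0 E=3 S=0 W=1
Step 5 [EW]: N:wait,E:car1-GO,S:wait,W:car3-GO | queues: N=0 E=2 S=0 W=0
Step 6 [EW]: N:wait,E:car4-GO,S:wait,W:empty | queues: N=0 E=1 S=0 W=0
Step 7 [NS]: N:empty,E:wait,S:empty,W:wait | queues: N=0 E=1 S=0 W=0
Step 8 [NS]: N:empty,E:wait,S:empty,W:wait | queues: N=0 E=1 S=0 W=0
Step 9 [NS]: N:empty,E:wait,S:empty,W:wait | queues: N=0 E=1 S=0 W=0

N: empty
E: 5
S: empty
W: empty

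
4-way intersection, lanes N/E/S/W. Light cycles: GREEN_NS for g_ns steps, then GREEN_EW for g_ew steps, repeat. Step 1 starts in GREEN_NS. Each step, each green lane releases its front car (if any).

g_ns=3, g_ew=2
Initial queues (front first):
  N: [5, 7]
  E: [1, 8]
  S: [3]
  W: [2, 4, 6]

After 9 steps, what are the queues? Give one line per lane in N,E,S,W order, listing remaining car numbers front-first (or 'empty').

Step 1 [NS]: N:car5-GO,E:wait,S:car3-GO,W:wait | queues: N=1 E=2 S=0 W=3
Step 2 [NS]: N:car7-GO,E:wait,S:empty,W:wait | queues: N=0 E=2 S=0 W=3
Step 3 [NS]: N:empty,E:wait,S:empty,W:wait | queues: N=0 E=2 S=0 W=3
Step 4 [EW]: N:wait,E:car1-GO,S:wait,W:car2-GO | queues: N=0 E=1 S=0 W=2
Step 5 [EW]: N:wait,E:car8-GO,S:wait,W:car4-GO | queues: N=0 E=0 S=0 W=1
Step 6 [NS]: N:empty,E:wait,S:empty,W:wait | queues: N=0 E=0 S=0 W=1
Step 7 [NS]: N:empty,E:wait,S:empty,W:wait | queues: N=0 E=0 S=0 W=1
Step 8 [NS]: N:empty,E:wait,S:empty,W:wait | queues: N=0 E=0 S=0 W=1
Step 9 [EW]: N:wait,E:empty,S:wait,W:car6-GO | queues: N=0 E=0 S=0 W=0

N: empty
E: empty
S: empty
W: empty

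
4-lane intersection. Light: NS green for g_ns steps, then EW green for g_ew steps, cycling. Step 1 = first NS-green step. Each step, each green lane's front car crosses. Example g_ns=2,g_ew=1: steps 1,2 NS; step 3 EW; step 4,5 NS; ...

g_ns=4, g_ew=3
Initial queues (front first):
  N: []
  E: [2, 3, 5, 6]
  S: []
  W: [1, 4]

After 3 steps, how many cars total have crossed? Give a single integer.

Step 1 [NS]: N:empty,E:wait,S:empty,W:wait | queues: N=0 E=4 S=0 W=2
Step 2 [NS]: N:empty,E:wait,S:empty,W:wait | queues: N=0 E=4 S=0 W=2
Step 3 [NS]: N:empty,E:wait,S:empty,W:wait | queues: N=0 E=4 S=0 W=2
Cars crossed by step 3: 0

Answer: 0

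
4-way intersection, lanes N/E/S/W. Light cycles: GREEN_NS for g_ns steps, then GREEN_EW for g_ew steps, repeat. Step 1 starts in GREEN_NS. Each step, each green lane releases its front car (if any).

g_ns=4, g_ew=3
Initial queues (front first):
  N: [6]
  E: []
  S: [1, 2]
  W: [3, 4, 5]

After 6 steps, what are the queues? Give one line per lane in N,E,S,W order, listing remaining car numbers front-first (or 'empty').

Step 1 [NS]: N:car6-GO,E:wait,S:car1-GO,W:wait | queues: N=0 E=0 S=1 W=3
Step 2 [NS]: N:empty,E:wait,S:car2-GO,W:wait | queues: N=0 E=0 S=0 W=3
Step 3 [NS]: N:empty,E:wait,S:empty,W:wait | queues: N=0 E=0 S=0 W=3
Step 4 [NS]: N:empty,E:wait,S:empty,W:wait | queues: N=0 E=0 S=0 W=3
Step 5 [EW]: N:wait,E:empty,S:wait,W:car3-GO | queues: N=0 E=0 S=0 W=2
Step 6 [EW]: N:wait,E:empty,S:wait,W:car4-GO | queues: N=0 E=0 S=0 W=1

N: empty
E: empty
S: empty
W: 5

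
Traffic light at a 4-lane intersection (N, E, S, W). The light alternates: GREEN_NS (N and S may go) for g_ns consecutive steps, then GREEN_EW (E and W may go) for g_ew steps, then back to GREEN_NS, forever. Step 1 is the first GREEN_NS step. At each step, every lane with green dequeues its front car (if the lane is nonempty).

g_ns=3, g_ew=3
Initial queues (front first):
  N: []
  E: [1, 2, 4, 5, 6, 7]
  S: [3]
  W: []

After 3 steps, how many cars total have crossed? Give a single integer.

Answer: 1

Derivation:
Step 1 [NS]: N:empty,E:wait,S:car3-GO,W:wait | queues: N=0 E=6 S=0 W=0
Step 2 [NS]: N:empty,E:wait,S:empty,W:wait | queues: N=0 E=6 S=0 W=0
Step 3 [NS]: N:empty,E:wait,S:empty,W:wait | queues: N=0 E=6 S=0 W=0
Cars crossed by step 3: 1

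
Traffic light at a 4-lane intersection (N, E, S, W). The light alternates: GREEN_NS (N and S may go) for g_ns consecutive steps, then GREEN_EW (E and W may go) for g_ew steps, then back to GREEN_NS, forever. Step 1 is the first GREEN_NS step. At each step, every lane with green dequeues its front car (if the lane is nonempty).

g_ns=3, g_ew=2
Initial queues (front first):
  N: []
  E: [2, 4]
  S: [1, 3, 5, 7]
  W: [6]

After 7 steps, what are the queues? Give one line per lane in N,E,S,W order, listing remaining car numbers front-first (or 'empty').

Step 1 [NS]: N:empty,E:wait,S:car1-GO,W:wait | queues: N=0 E=2 S=3 W=1
Step 2 [NS]: N:empty,E:wait,S:car3-GO,W:wait | queues: N=0 E=2 S=2 W=1
Step 3 [NS]: N:empty,E:wait,S:car5-GO,W:wait | queues: N=0 E=2 S=1 W=1
Step 4 [EW]: N:wait,E:car2-GO,S:wait,W:car6-GO | queues: N=0 E=1 S=1 W=0
Step 5 [EW]: N:wait,E:car4-GO,S:wait,W:empty | queues: N=0 E=0 S=1 W=0
Step 6 [NS]: N:empty,E:wait,S:car7-GO,W:wait | queues: N=0 E=0 S=0 W=0

N: empty
E: empty
S: empty
W: empty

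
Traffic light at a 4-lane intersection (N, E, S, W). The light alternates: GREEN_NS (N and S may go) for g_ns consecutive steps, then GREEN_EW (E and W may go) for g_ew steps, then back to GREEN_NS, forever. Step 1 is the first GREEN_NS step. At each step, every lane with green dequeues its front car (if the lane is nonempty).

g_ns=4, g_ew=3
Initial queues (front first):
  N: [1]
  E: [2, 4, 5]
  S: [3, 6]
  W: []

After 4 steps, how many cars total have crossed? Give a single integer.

Answer: 3

Derivation:
Step 1 [NS]: N:car1-GO,E:wait,S:car3-GO,W:wait | queues: N=0 E=3 S=1 W=0
Step 2 [NS]: N:empty,E:wait,S:car6-GO,W:wait | queues: N=0 E=3 S=0 W=0
Step 3 [NS]: N:empty,E:wait,S:empty,W:wait | queues: N=0 E=3 S=0 W=0
Step 4 [NS]: N:empty,E:wait,S:empty,W:wait | queues: N=0 E=3 S=0 W=0
Cars crossed by step 4: 3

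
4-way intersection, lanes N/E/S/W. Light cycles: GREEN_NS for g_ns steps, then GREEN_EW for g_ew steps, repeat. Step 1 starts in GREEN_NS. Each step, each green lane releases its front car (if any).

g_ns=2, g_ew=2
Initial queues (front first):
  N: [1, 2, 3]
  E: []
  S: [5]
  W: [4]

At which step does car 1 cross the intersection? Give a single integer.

Step 1 [NS]: N:car1-GO,E:wait,S:car5-GO,W:wait | queues: N=2 E=0 S=0 W=1
Step 2 [NS]: N:car2-GO,E:wait,S:empty,W:wait | queues: N=1 E=0 S=0 W=1
Step 3 [EW]: N:wait,E:empty,S:wait,W:car4-GO | queues: N=1 E=0 S=0 W=0
Step 4 [EW]: N:wait,E:empty,S:wait,W:empty | queues: N=1 E=0 S=0 W=0
Step 5 [NS]: N:car3-GO,E:wait,S:empty,W:wait | queues: N=0 E=0 S=0 W=0
Car 1 crosses at step 1

1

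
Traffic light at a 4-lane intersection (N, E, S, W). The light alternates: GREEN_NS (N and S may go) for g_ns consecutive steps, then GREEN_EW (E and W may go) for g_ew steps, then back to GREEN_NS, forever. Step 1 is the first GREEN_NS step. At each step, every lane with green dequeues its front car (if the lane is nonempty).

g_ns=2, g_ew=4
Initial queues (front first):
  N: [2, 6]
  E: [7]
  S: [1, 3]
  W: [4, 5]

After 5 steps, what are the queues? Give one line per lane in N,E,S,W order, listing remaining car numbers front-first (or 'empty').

Step 1 [NS]: N:car2-GO,E:wait,S:car1-GO,W:wait | queues: N=1 E=1 S=1 W=2
Step 2 [NS]: N:car6-GO,E:wait,S:car3-GO,W:wait | queues: N=0 E=1 S=0 W=2
Step 3 [EW]: N:wait,E:car7-GO,S:wait,W:car4-GO | queues: N=0 E=0 S=0 W=1
Step 4 [EW]: N:wait,E:empty,S:wait,W:car5-GO | queues: N=0 E=0 S=0 W=0

N: empty
E: empty
S: empty
W: empty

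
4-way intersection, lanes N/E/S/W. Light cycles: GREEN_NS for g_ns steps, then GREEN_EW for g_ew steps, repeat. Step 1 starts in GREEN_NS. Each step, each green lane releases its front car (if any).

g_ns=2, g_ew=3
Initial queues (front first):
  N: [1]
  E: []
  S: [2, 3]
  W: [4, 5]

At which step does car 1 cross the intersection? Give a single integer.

Step 1 [NS]: N:car1-GO,E:wait,S:car2-GO,W:wait | queues: N=0 E=0 S=1 W=2
Step 2 [NS]: N:empty,E:wait,S:car3-GO,W:wait | queues: N=0 E=0 S=0 W=2
Step 3 [EW]: N:wait,E:empty,S:wait,W:car4-GO | queues: N=0 E=0 S=0 W=1
Step 4 [EW]: N:wait,E:empty,S:wait,W:car5-GO | queues: N=0 E=0 S=0 W=0
Car 1 crosses at step 1

1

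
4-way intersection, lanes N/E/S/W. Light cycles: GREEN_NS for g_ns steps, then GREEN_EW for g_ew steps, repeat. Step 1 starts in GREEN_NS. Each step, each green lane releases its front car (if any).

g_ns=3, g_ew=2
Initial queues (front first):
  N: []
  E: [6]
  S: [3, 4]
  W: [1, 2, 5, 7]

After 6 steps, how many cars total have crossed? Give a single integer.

Answer: 5

Derivation:
Step 1 [NS]: N:empty,E:wait,S:car3-GO,W:wait | queues: N=0 E=1 S=1 W=4
Step 2 [NS]: N:empty,E:wait,S:car4-GO,W:wait | queues: N=0 E=1 S=0 W=4
Step 3 [NS]: N:empty,E:wait,S:empty,W:wait | queues: N=0 E=1 S=0 W=4
Step 4 [EW]: N:wait,E:car6-GO,S:wait,W:car1-GO | queues: N=0 E=0 S=0 W=3
Step 5 [EW]: N:wait,E:empty,S:wait,W:car2-GO | queues: N=0 E=0 S=0 W=2
Step 6 [NS]: N:empty,E:wait,S:empty,W:wait | queues: N=0 E=0 S=0 W=2
Cars crossed by step 6: 5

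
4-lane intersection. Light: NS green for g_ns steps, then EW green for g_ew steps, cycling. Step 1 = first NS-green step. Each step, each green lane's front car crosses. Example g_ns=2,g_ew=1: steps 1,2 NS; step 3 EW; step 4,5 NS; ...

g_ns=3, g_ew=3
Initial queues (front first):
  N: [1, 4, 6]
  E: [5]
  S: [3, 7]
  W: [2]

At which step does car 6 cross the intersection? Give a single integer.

Step 1 [NS]: N:car1-GO,E:wait,S:car3-GO,W:wait | queues: N=2 E=1 S=1 W=1
Step 2 [NS]: N:car4-GO,E:wait,S:car7-GO,W:wait | queues: N=1 E=1 S=0 W=1
Step 3 [NS]: N:car6-GO,E:wait,S:empty,W:wait | queues: N=0 E=1 S=0 W=1
Step 4 [EW]: N:wait,E:car5-GO,S:wait,W:car2-GO | queues: N=0 E=0 S=0 W=0
Car 6 crosses at step 3

3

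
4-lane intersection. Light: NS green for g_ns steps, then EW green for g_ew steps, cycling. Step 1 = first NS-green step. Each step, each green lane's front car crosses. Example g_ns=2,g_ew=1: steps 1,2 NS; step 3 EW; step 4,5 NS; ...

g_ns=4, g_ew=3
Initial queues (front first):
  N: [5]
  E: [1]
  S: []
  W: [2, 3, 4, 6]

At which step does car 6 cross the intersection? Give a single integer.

Step 1 [NS]: N:car5-GO,E:wait,S:empty,W:wait | queues: N=0 E=1 S=0 W=4
Step 2 [NS]: N:empty,E:wait,S:empty,W:wait | queues: N=0 E=1 S=0 W=4
Step 3 [NS]: N:empty,E:wait,S:empty,W:wait | queues: N=0 E=1 S=0 W=4
Step 4 [NS]: N:empty,E:wait,S:empty,W:wait | queues: N=0 E=1 S=0 W=4
Step 5 [EW]: N:wait,E:car1-GO,S:wait,W:car2-GO | queues: N=0 E=0 S=0 W=3
Step 6 [EW]: N:wait,E:empty,S:wait,W:car3-GO | queues: N=0 E=0 S=0 W=2
Step 7 [EW]: N:wait,E:empty,S:wait,W:car4-GO | queues: N=0 E=0 S=0 W=1
Step 8 [NS]: N:empty,E:wait,S:empty,W:wait | queues: N=0 E=0 S=0 W=1
Step 9 [NS]: N:empty,E:wait,S:empty,W:wait | queues: N=0 E=0 S=0 W=1
Step 10 [NS]: N:empty,E:wait,S:empty,W:wait | queues: N=0 E=0 S=0 W=1
Step 11 [NS]: N:empty,E:wait,S:empty,W:wait | queues: N=0 E=0 S=0 W=1
Step 12 [EW]: N:wait,E:empty,S:wait,W:car6-GO | queues: N=0 E=0 S=0 W=0
Car 6 crosses at step 12

12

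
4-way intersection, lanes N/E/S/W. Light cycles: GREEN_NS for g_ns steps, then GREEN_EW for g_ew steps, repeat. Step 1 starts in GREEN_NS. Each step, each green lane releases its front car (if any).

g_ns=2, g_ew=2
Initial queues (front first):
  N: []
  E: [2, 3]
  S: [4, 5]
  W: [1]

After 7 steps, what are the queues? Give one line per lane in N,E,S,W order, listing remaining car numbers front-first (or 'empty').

Step 1 [NS]: N:empty,E:wait,S:car4-GO,W:wait | queues: N=0 E=2 S=1 W=1
Step 2 [NS]: N:empty,E:wait,S:car5-GO,W:wait | queues: N=0 E=2 S=0 W=1
Step 3 [EW]: N:wait,E:car2-GO,S:wait,W:car1-GO | queues: N=0 E=1 S=0 W=0
Step 4 [EW]: N:wait,E:car3-GO,S:wait,W:empty | queues: N=0 E=0 S=0 W=0

N: empty
E: empty
S: empty
W: empty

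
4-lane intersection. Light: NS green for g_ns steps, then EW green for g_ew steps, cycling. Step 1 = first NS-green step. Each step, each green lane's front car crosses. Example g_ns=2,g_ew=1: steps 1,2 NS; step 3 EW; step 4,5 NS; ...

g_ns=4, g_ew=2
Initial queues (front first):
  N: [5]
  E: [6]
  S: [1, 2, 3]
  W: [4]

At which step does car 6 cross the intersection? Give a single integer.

Step 1 [NS]: N:car5-GO,E:wait,S:car1-GO,W:wait | queues: N=0 E=1 S=2 W=1
Step 2 [NS]: N:empty,E:wait,S:car2-GO,W:wait | queues: N=0 E=1 S=1 W=1
Step 3 [NS]: N:empty,E:wait,S:car3-GO,W:wait | queues: N=0 E=1 S=0 W=1
Step 4 [NS]: N:empty,E:wait,S:empty,W:wait | queues: N=0 E=1 S=0 W=1
Step 5 [EW]: N:wait,E:car6-GO,S:wait,W:car4-GO | queues: N=0 E=0 S=0 W=0
Car 6 crosses at step 5

5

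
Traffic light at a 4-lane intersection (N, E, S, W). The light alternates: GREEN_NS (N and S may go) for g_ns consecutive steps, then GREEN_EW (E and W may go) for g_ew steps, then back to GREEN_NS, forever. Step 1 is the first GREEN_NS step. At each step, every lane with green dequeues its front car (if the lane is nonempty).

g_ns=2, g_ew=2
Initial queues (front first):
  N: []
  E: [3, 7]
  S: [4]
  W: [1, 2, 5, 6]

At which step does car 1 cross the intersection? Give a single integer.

Step 1 [NS]: N:empty,E:wait,S:car4-GO,W:wait | queues: N=0 E=2 S=0 W=4
Step 2 [NS]: N:empty,E:wait,S:empty,W:wait | queues: N=0 E=2 S=0 W=4
Step 3 [EW]: N:wait,E:car3-GO,S:wait,W:car1-GO | queues: N=0 E=1 S=0 W=3
Step 4 [EW]: N:wait,E:car7-GO,S:wait,W:car2-GO | queues: N=0 E=0 S=0 W=2
Step 5 [NS]: N:empty,E:wait,S:empty,W:wait | queues: N=0 E=0 S=0 W=2
Step 6 [NS]: N:empty,E:wait,S:empty,W:wait | queues: N=0 E=0 S=0 W=2
Step 7 [EW]: N:wait,E:empty,S:wait,W:car5-GO | queues: N=0 E=0 S=0 W=1
Step 8 [EW]: N:wait,E:empty,S:wait,W:car6-GO | queues: N=0 E=0 S=0 W=0
Car 1 crosses at step 3

3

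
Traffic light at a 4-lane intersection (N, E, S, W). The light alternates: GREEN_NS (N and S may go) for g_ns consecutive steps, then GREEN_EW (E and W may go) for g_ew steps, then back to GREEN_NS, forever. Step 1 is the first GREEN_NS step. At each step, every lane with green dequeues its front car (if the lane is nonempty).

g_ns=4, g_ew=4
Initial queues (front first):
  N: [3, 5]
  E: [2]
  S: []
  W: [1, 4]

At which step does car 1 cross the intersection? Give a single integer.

Step 1 [NS]: N:car3-GO,E:wait,S:empty,W:wait | queues: N=1 E=1 S=0 W=2
Step 2 [NS]: N:car5-GO,E:wait,S:empty,W:wait | queues: N=0 E=1 S=0 W=2
Step 3 [NS]: N:empty,E:wait,S:empty,W:wait | queues: N=0 E=1 S=0 W=2
Step 4 [NS]: N:empty,E:wait,S:empty,W:wait | queues: N=0 E=1 S=0 W=2
Step 5 [EW]: N:wait,E:car2-GO,S:wait,W:car1-GO | queues: N=0 E=0 S=0 W=1
Step 6 [EW]: N:wait,E:empty,S:wait,W:car4-GO | queues: N=0 E=0 S=0 W=0
Car 1 crosses at step 5

5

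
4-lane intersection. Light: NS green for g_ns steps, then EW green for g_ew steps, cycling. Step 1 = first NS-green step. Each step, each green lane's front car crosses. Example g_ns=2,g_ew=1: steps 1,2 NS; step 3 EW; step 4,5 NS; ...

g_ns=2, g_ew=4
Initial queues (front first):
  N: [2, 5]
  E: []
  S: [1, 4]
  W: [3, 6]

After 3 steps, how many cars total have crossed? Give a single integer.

Answer: 5

Derivation:
Step 1 [NS]: N:car2-GO,E:wait,S:car1-GO,W:wait | queues: N=1 E=0 S=1 W=2
Step 2 [NS]: N:car5-GO,E:wait,S:car4-GO,W:wait | queues: N=0 E=0 S=0 W=2
Step 3 [EW]: N:wait,E:empty,S:wait,W:car3-GO | queues: N=0 E=0 S=0 W=1
Cars crossed by step 3: 5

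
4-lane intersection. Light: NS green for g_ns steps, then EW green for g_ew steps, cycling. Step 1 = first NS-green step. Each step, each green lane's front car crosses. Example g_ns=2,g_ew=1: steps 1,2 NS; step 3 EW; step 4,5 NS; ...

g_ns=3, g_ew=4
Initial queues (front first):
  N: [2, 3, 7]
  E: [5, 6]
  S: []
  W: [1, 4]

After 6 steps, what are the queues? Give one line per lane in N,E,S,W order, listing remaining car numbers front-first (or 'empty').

Step 1 [NS]: N:car2-GO,E:wait,S:empty,W:wait | queues: N=2 E=2 S=0 W=2
Step 2 [NS]: N:car3-GO,E:wait,S:empty,W:wait | queues: N=1 E=2 S=0 W=2
Step 3 [NS]: N:car7-GO,E:wait,S:empty,W:wait | queues: N=0 E=2 S=0 W=2
Step 4 [EW]: N:wait,E:car5-GO,S:wait,W:car1-GO | queues: N=0 E=1 S=0 W=1
Step 5 [EW]: N:wait,E:car6-GO,S:wait,W:car4-GO | queues: N=0 E=0 S=0 W=0

N: empty
E: empty
S: empty
W: empty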